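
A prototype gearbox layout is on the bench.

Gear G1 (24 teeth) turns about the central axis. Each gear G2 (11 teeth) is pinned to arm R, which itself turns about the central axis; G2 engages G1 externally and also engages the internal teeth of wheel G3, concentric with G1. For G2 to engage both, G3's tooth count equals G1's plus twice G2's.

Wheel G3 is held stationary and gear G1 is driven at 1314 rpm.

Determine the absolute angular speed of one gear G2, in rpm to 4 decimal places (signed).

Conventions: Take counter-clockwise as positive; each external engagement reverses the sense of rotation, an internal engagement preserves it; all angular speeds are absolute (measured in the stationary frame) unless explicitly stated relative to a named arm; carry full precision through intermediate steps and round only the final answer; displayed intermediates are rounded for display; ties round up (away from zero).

recognized (axles ride arm R): planetary set, 24/11/46 teeth
normalise by the input: solve with ω_sun = 1, then scale by 1314 rpm
ring teeth: 24 + 2·11 = 46
24(ω_sun−ω_arm) = −46(ω_ring−ω_arm),  ω_ring = 0, ω_sun = 1
24(1−ω_arm) = −46(0−ω_arm)  ⇒  70·ω_arm = 24  ⇒  ω_arm = 12/35
sun–planet mesh: 24·(1−12/35) = −11·(ω_p−ω_arm)  ⇒  ω_p−ω_arm = -552/385
ω_p = 12/35 − 552/385 = -12/11
scale: ω_p = -12/11 × 1314 rpm = -1433.4545 rpm

-1433.4545 rpm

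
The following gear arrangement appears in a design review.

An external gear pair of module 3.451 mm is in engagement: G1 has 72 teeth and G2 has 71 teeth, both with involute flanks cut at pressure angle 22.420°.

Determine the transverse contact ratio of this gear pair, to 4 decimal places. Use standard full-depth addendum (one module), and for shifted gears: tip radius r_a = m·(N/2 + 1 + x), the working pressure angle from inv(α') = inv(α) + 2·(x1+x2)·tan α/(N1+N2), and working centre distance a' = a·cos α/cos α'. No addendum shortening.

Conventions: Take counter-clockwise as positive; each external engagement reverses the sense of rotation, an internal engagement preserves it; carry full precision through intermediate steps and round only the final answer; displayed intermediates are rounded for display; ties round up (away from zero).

class = single-mesh tooth geometry [involute pair 72T × 71T, m = 3.451]
base radii: r_b1 = 114.845368, r_b2 = 113.250294
tip radii: r_a1 = 127.687000, r_a2 = 125.961500
no profile shift: α' = α, a' = a
action lengths: √(r_a1²−r_b1²) = 55.807807, √(r_a2²−r_b2²) = 55.142275
base pitch p_b = π·m·cos α = 10.022149
CR = (55.807807 + 55.142275 − 246.746500·sin 22.42000°)/10.022149 = 1.680545
contact ratio ≈ 1.6805

1.6805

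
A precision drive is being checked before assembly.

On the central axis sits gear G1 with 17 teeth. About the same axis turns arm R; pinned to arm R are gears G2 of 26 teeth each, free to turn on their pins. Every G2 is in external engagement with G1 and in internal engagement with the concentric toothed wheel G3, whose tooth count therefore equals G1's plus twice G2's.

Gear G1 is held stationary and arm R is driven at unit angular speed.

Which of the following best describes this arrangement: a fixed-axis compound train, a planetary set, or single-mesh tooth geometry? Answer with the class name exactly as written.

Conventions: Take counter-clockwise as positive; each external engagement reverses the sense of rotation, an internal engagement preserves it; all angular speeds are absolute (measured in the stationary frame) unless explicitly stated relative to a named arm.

topology: planetary set — G1 17T / G2 26T / G3 69T, arm = carrier (Willis)
classification: planetary set

planetary set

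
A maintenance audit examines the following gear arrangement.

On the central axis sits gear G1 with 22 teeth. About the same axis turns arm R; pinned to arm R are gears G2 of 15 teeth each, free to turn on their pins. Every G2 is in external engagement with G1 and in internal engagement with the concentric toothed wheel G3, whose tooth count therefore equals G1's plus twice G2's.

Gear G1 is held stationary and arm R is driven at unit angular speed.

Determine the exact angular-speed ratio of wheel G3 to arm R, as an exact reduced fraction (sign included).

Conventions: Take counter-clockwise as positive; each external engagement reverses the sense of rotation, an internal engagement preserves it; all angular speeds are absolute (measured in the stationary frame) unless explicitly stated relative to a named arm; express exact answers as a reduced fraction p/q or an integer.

recognized (axles ride arm R): planetary set, 22/15/52 teeth
ring teeth: 22 + 2·15 = 52
22(ω_sun−ω_arm) = −52(ω_ring−ω_arm),  ω_sun = 0, ω_arm = 1
ω_ring = 1 − (22/52)(0−1) = 37/26
ω_out/ω_in = 37/26

37/26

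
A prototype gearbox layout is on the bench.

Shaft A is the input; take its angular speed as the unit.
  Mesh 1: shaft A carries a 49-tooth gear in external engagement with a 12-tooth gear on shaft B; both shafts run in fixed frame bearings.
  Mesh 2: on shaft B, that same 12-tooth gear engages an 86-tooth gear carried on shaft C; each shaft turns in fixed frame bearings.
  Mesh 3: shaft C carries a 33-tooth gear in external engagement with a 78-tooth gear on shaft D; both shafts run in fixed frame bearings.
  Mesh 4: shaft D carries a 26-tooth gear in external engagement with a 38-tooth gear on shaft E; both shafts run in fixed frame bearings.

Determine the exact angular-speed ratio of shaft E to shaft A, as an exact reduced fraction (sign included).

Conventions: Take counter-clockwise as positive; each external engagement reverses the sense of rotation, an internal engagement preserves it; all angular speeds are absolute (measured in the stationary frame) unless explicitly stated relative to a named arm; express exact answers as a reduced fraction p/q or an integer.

class = fixed-axis compound train [4 meshes; 4 ratios multiply, 4 sense flips]
mesh 1 [49T→12T]: running ratio 49/12, sense −
mesh 2 [12T→86T]: running ratio 49/86, sense +
mesh 3 [33T→78T]: running ratio 539/2236, sense −
mesh 4 [26T→38T]: running ratio 539/3268, sense +
ω_out/ω_in = 539/3268

539/3268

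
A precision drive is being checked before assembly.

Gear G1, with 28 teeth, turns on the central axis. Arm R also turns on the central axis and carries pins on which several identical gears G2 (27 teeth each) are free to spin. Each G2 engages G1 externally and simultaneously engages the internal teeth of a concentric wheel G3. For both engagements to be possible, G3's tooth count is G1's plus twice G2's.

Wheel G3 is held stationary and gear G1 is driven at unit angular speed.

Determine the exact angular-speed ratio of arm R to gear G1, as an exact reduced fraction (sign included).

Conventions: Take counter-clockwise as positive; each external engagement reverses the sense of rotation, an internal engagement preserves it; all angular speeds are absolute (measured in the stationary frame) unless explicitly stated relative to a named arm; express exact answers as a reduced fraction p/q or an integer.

recognized (axles ride arm R): planetary set, 28/27/82 teeth
ring teeth: 28 + 2·27 = 82
28(ω_sun−ω_arm) = −82(ω_ring−ω_arm),  ω_ring = 0, ω_sun = 1
28(1−ω_arm) = −82(0−ω_arm)  ⇒  110·ω_arm = 28  ⇒  ω_arm = 14/55
ω_out/ω_in = 14/55

14/55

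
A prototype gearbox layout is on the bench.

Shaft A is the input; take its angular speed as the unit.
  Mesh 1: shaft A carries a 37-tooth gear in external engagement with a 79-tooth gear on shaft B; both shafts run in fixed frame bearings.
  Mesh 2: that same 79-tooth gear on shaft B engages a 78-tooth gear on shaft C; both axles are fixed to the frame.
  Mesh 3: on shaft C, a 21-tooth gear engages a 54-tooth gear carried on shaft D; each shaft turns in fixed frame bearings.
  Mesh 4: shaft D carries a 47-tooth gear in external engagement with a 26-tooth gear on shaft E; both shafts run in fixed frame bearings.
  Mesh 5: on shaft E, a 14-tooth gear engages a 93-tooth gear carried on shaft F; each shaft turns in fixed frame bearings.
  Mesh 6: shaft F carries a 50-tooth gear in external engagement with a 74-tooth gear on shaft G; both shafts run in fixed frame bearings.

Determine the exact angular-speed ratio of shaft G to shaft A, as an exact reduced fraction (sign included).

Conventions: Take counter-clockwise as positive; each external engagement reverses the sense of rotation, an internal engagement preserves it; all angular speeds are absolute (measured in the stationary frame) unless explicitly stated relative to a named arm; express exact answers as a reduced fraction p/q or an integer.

class = fixed-axis compound train [6 meshes; 6 ratios multiply, 6 sense flips]
mesh 1 [37T→79T]: running ratio 37/79, sense −
mesh 2 [79T→78T]: running ratio 37/78, sense +
mesh 3 [21T→54T]: running ratio 259/1404, sense −
mesh 4 [47T→26T]: running ratio 12173/36504, sense +
mesh 5 [14T→93T]: running ratio 85211/1697436, sense −
mesh 6 [50T→74T]: running ratio 57575/1697436, sense +
ω_out/ω_in = 57575/1697436

57575/1697436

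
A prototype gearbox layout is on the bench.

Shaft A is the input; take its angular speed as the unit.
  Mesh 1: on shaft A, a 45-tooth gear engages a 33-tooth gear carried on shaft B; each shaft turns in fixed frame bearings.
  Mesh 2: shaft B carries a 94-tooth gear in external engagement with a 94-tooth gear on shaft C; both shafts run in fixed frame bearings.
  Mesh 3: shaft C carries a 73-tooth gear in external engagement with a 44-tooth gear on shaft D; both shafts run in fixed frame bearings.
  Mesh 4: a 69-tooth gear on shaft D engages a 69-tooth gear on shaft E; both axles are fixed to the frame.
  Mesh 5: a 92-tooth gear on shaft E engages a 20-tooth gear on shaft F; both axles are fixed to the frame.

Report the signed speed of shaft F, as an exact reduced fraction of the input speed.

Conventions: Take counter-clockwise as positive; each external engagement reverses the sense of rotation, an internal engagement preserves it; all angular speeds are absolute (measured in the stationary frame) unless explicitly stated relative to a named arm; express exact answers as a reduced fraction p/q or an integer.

5-mesh fixed-axis compound train (all bearings frame-fixed)
mesh 1 [45T→33T]: |ω|/ω_in = 1×45/33 = 15/11, sense flips to −
mesh 2 [94T→94T]: |ω|/ω_in = (15/11)×94/94 = 15/11, sense flips to +
mesh 3 [73T→44T]: |ω|/ω_in = (15/11)×73/44 = 1095/484, sense flips to −
mesh 4 [69T→69T]: |ω|/ω_in = (1095/484)×69/69 = 1095/484, sense flips to +
mesh 5 [92T→20T]: |ω|/ω_in = (1095/484)×92/20 = 5037/484, sense flips to −
signed output speed (× input speed) = -5037/484

-5037/484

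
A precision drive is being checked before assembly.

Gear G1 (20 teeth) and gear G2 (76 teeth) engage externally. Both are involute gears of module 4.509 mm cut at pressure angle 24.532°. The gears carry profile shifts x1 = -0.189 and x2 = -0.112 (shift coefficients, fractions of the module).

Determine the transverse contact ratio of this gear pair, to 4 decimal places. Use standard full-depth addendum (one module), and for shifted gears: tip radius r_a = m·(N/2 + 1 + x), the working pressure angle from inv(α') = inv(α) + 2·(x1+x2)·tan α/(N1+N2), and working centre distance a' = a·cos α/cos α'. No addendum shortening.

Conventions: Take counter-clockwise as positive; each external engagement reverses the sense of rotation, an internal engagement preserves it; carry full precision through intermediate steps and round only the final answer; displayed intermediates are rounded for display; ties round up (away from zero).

1.5640

class = single-mesh tooth geometry [involute pair 20T × 76T, m = 4.509]
base radii: r_b1 = 41.019704, r_b2 = 155.874876
tip radii: r_a1 = 48.746799, r_a2 = 175.345992
inv(α') = inv(24.532°) + 2·(-0.189-0.112)·tan α/(20+76) = 0.02537474  ⇒  α' = 23.71440°
a' = a·cos α / cos α' = 216.4320·cos 24.532°/cos 23.71440° = 215.053353
action lengths: √(r_a1²−r_b1²) = 26.336938, √(r_a2²−r_b2²) = 80.307161
base pitch p_b = π·m·cos α = 12.886720
CR = (26.336938 + 80.307161 − 215.053353·sin 23.71440°)/12.886720 = 1.563966
contact ratio ≈ 1.5640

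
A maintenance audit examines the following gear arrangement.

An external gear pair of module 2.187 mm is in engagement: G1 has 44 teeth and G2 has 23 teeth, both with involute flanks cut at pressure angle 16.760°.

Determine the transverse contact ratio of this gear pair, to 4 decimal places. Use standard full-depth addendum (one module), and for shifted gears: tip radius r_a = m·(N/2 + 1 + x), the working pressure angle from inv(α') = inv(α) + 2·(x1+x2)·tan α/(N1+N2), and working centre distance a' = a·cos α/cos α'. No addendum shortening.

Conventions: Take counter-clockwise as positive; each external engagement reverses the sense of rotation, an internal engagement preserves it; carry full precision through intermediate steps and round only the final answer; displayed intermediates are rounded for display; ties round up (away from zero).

1.8246

single-mesh involute tooth geometry (44T engaging 23T at module 2.187)
base radii: r_b1 = 46.070168, r_b2 = 24.082133
tip radii: r_a1 = 50.301000, r_a2 = 27.337500
no profile shift: α' = α, a' = a
action lengths: √(r_a1²−r_b1²) = 20.192332, √(r_a2²−r_b2²) = 12.937920
base pitch p_b = π·m·cos α = 6.578805
CR = (20.192332 + 12.937920 − 73.264500·sin 16.76000°)/6.578805 = 1.824564
contact ratio ≈ 1.8246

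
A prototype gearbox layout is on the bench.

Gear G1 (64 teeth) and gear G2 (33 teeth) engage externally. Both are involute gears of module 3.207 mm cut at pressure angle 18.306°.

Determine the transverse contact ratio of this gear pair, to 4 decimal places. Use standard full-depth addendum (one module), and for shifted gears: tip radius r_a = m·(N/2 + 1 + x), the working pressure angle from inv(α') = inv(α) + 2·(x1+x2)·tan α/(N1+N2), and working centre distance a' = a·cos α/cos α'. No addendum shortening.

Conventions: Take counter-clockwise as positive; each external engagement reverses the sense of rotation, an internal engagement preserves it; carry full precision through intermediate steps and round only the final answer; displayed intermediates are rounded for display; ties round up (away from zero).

class = single-mesh tooth geometry [involute pair 64T × 33T, m = 3.207]
base radii: r_b1 = 97.430465, r_b2 = 50.237584
tip radii: r_a1 = 105.831000, r_a2 = 56.122500
no profile shift: α' = α, a' = a
action lengths: √(r_a1²−r_b1²) = 41.321967, √(r_a2²−r_b2²) = 25.018397
base pitch p_b = π·m·cos α = 9.565214
CR = (41.321967 + 25.018397 − 155.539500·sin 18.30600°)/9.565214 = 1.828153
contact ratio ≈ 1.8282

1.8282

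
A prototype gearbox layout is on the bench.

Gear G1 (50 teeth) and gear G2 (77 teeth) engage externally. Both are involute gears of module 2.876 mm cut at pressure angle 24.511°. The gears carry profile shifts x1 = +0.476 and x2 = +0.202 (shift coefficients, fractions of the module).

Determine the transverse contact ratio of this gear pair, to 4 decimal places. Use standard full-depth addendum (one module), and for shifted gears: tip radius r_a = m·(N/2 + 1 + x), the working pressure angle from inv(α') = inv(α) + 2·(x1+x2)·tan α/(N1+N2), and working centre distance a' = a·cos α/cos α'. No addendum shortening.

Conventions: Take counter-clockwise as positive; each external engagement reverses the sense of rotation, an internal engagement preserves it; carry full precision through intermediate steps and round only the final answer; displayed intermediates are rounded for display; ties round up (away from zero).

topology: single-mesh involute geometry — m = 2.876, 50T/77T pair
base radii: r_b1 = 65.420490, r_b2 = 100.747554
tip radii: r_a1 = 76.144976, r_a2 = 114.182952
inv(α') = inv(24.511°) + 2·(+0.476+0.202)·tan α/(50+77) = 0.03302882  ⇒  α' = 25.77666°
a' = a·cos α / cos α' = 182.6260·cos 24.511°/cos 25.77666° = 184.529458
action lengths: √(r_a1²−r_b1²) = 38.964303, √(r_a2²−r_b2²) = 53.737108
base pitch p_b = π·m·cos α = 8.220981
CR = (38.964303 + 53.737108 − 184.529458·sin 25.77666°)/8.220981 = 1.515166
contact ratio ≈ 1.5152

1.5152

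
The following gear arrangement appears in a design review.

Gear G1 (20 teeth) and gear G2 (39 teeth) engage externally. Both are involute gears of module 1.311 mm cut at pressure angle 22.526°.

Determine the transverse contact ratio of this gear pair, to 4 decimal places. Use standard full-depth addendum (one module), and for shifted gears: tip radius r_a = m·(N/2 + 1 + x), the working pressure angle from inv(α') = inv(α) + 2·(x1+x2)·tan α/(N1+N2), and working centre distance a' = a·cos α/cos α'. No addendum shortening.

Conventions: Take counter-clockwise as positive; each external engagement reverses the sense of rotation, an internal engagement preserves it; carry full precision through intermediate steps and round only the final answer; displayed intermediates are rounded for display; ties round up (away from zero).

recognized (one external pair, fixed centres): single-mesh tooth geometry, m = 1.311, N1 = 20, N2 = 39
base radii: r_b1 = 12.109783, r_b2 = 23.614076
tip radii: r_a1 = 14.421000, r_a2 = 26.875500
no profile shift: α' = α, a' = a
action lengths: √(r_a1²−r_b1²) = 7.830607, √(r_a2²−r_b2²) = 12.832299
base pitch p_b = π·m·cos α = 3.804400
CR = (7.830607 + 12.832299 − 38.674500·sin 22.52600°)/3.804400 = 1.536800
contact ratio ≈ 1.5368

1.5368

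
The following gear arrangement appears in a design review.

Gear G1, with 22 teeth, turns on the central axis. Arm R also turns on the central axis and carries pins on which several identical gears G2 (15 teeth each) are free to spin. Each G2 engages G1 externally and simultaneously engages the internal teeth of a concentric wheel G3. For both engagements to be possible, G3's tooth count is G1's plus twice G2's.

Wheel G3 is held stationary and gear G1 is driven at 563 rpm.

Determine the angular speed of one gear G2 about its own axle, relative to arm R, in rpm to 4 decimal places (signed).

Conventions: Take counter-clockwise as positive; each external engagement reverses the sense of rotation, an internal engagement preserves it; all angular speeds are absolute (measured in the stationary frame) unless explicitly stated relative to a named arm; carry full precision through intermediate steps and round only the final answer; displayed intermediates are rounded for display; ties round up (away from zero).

planetary set (22T centre, 15T on arm, 52T internal) — Willis relation
normalise by the input: solve with ω_sun = 1, then scale by 563 rpm
ring teeth: 22 + 2·15 = 52
22(ω_sun−ω_arm) = −52(ω_ring−ω_arm),  ω_ring = 0, ω_sun = 1
22(1−ω_arm) = −52(0−ω_arm)  ⇒  74·ω_arm = 22  ⇒  ω_arm = 11/37
sun–planet mesh: 22·(1−11/37) = −15·(ω_p−ω_arm)  ⇒  ω_p−ω_arm = -572/555
scale: ω_p−ω_arm = -572/555 × 563 rpm = -580.2450 rpm

-580.2450 rpm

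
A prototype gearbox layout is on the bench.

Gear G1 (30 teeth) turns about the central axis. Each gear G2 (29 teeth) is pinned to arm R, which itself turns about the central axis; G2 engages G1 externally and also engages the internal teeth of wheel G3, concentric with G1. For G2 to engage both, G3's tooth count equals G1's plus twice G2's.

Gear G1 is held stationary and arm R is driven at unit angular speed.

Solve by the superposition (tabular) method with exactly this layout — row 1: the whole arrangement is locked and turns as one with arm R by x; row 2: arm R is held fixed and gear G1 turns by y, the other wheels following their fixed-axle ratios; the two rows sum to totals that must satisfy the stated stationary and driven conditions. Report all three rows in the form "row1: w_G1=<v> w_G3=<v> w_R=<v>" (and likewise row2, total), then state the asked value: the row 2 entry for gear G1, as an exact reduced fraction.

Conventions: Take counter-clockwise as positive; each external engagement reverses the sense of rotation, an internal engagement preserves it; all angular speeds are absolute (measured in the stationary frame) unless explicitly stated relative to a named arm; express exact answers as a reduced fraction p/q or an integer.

planetary set (30T centre, 29T on arm, 88T internal) — Willis relation
row 1: whole set turns with the arm by x
row 2: sun turns y, ring = −(30/88)·y, arm 0
boundary: total ω_sun = x + y = 0 and total ω_arm = x = 1  ⇒  y = -1, x = 1
row 2 ring = −(30/88)·(-1) = 15/44
totals (row 1 + row 2): sun 1 + (-1) = 0, ring 1 + 15/44 = 59/44, arm 1 + 0 = 1
asked cell (row2, sun) = -1

row1: w_G1=1 w_G3=1 w_R=1
row2: w_G1=-1 w_G3=15/44 w_R=0
total: w_G1=0 w_G3=59/44 w_R=1
asked value: -1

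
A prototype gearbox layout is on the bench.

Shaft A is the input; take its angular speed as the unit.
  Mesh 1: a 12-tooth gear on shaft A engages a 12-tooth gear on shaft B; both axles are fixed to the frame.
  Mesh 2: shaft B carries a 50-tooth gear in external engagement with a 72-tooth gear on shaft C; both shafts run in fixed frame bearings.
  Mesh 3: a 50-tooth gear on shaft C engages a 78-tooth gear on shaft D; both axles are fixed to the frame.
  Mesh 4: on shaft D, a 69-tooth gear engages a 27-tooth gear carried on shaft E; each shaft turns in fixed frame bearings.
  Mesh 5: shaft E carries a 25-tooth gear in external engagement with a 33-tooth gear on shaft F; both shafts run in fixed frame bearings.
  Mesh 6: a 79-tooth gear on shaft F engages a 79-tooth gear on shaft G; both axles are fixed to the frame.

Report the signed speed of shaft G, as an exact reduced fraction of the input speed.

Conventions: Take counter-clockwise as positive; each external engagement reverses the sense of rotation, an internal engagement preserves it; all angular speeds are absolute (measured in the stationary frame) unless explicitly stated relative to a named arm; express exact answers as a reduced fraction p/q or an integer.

6-mesh fixed-axis compound train (all bearings frame-fixed)
mesh 1 [12T→12T]: |ω|/ω_in = 1×12/12 = 1, sense flips to −
mesh 2 [50T→72T]: |ω|/ω_in = 1×50/72 = 25/36, sense flips to +
mesh 3 [50T→78T]: |ω|/ω_in = (25/36)×50/78 = 625/1404, sense flips to −
mesh 4 [69T→27T]: |ω|/ω_in = (625/1404)×69/27 = 14375/12636, sense flips to +
mesh 5 [25T→33T]: |ω|/ω_in = (14375/12636)×25/33 = 359375/416988, sense flips to −
mesh 6 [79T→79T]: |ω|/ω_in = (359375/416988)×79/79 = 359375/416988, sense flips to +
signed output speed (× input speed) = 359375/416988

359375/416988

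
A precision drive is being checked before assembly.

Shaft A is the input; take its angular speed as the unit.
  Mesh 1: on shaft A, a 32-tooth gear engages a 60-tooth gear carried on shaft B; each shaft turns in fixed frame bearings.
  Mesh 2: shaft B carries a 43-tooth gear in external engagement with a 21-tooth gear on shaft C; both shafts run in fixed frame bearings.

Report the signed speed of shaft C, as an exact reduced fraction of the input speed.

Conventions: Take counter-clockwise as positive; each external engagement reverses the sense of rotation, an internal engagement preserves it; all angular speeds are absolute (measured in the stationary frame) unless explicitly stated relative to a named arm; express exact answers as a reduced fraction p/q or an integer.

2-mesh fixed-axis compound train (all bearings frame-fixed)
mesh 1 [32T→60T]: |ω|/ω_in = 1×32/60 = 8/15, sense flips to −
mesh 2 [43T→21T]: |ω|/ω_in = (8/15)×43/21 = 344/315, sense flips to +
signed output speed (× input speed) = 344/315

344/315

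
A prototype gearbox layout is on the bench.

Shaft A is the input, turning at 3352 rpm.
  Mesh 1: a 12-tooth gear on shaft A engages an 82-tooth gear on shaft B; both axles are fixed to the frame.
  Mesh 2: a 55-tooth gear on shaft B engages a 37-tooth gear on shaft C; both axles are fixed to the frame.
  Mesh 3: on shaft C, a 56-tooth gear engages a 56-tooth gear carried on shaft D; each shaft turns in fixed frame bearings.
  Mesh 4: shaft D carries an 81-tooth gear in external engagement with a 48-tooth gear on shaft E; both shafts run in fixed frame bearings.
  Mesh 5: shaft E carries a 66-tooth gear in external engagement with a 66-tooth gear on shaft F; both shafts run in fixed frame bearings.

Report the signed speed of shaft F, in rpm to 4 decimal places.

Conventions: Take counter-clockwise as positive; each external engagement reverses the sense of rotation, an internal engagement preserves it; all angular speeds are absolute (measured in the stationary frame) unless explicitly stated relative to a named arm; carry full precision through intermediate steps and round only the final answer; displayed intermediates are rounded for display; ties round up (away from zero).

-1230.4845 rpm

5-mesh fixed-axis compound train (all bearings frame-fixed)
mesh 1 [12T→82T]: ω = 3352.0000×12/82 = 490.5366 rpm, sense flips to −
mesh 2 [55T→37T]: ω = 490.5366×55/37 = 729.1760 rpm, sense flips to +
mesh 3 [56T→56T]: ω = 729.1760×56/56 = 729.1760 rpm, sense flips to −
mesh 4 [81T→48T]: ω = 729.1760×81/48 = 1230.4845 rpm, sense flips to +
mesh 5 [66T→66T]: ω = 1230.4845×66/66 = 1230.4845 rpm, sense flips to −
signed output speed = -1230.4845 rpm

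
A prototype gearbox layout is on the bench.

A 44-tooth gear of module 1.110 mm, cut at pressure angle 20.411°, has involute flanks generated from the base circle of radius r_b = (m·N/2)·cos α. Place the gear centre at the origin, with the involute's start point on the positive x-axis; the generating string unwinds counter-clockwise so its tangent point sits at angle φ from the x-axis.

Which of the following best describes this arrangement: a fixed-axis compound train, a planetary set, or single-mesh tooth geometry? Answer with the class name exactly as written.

class = single-mesh tooth geometry [base-circle involute, m = 1.110, 44T]
classification: single-mesh tooth geometry

single-mesh tooth geometry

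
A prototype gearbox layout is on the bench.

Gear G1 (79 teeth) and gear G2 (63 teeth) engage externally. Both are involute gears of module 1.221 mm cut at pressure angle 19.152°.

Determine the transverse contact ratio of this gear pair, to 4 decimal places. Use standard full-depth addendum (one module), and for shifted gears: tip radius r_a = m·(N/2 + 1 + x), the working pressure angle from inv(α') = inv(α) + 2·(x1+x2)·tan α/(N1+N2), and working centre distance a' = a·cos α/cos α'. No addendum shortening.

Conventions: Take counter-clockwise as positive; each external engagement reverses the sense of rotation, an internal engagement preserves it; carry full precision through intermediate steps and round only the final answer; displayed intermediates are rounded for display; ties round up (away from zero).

1.8606

single-mesh involute tooth geometry (79T engaging 63T at module 1.221)
base radii: r_b1 = 45.560072, r_b2 = 36.332716
tip radii: r_a1 = 49.450500, r_a2 = 39.682500
no profile shift: α' = α, a' = a
action lengths: √(r_a1²−r_b1²) = 19.225811, √(r_a2²−r_b2²) = 15.957274
base pitch p_b = π·m·cos α = 3.623574
CR = (19.225811 + 15.957274 − 86.691000·sin 19.15200°)/3.623574 = 1.860567
contact ratio ≈ 1.8606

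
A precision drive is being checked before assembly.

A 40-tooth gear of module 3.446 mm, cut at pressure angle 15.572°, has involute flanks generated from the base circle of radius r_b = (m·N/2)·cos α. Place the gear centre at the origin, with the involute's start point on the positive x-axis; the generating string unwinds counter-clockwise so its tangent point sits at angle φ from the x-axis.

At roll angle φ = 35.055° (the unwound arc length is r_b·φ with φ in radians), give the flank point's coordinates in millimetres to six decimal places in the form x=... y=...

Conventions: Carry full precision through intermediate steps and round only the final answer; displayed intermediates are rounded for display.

class = single-mesh tooth geometry [base-circle involute, m = 3.446, 40T]
pitch radius r_p = m·N/2 = 3.446·40/2 = 68.920000
base radius r_b = r_p·cos α = 68.920000·cos 15.572° = 66.390214
roll angle φ = 35.055° = 0.61182517 rad
x = r_b·(cos φ + φ·sin φ) = 77.677247
y = r_b·(sin φ − φ·cos φ) = 4.881125

x=77.677247 y=4.881125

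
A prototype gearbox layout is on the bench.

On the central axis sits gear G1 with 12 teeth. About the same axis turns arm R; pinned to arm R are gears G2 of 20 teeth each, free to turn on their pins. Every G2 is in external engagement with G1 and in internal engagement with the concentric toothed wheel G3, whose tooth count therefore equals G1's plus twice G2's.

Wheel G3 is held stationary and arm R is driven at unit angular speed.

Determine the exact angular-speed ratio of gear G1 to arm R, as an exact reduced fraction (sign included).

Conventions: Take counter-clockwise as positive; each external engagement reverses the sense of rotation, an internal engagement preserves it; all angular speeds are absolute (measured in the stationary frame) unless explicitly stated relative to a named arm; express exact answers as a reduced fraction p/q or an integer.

class = planetary set [G3 = 12+2·20 = 52; Willis about the carrier]
ring teeth: 12 + 2·20 = 52
12(ω_sun−ω_arm) = −52(ω_ring−ω_arm),  ω_ring = 0, ω_arm = 1
ω_sun = 1 − (52/12)(0−1) = 16/3
ω_out/ω_in = 16/3

16/3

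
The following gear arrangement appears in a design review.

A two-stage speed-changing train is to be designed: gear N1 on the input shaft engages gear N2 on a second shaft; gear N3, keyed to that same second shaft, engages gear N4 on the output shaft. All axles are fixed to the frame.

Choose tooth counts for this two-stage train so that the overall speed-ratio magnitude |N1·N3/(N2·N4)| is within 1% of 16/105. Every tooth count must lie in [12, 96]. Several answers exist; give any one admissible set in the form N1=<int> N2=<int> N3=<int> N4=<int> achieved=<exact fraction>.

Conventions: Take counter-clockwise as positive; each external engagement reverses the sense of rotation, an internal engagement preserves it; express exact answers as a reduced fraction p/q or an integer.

topology: fixed-axis compound train — 2 stages, target 16/105
target = 16/105 in lowest terms: an exact hit needs N1·N3 = k·16 and N2·N4 = k·105 for one integer k, every count in [12, 96]; additionally prefer no 1:1 stage (N1 ≠ N2, N3 ≠ N4)
k = 1…8: no 1:1-free in-range split of k·16 and k·105 into factor pairs; take k = 9
k = 9: N1·N3 = 144 = 12·12, N2·N4 = 945 = 15·63
achieved = 12·12/(15·63) = 16/105; |achieved − target| = 0 ≤ 4/2625 ✓

N1=12 N2=15 N3=12 N4=63 achieved=16/105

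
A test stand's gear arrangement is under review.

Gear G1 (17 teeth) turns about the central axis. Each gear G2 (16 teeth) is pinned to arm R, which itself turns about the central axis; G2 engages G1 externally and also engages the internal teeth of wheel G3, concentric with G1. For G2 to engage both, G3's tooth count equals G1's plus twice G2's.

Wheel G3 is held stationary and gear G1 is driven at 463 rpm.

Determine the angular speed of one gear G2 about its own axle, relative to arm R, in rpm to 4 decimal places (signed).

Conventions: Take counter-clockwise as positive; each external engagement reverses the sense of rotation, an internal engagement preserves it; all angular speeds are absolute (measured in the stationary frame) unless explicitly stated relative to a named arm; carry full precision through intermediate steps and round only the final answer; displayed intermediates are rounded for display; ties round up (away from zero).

-365.2263 rpm

planetary set (17T centre, 16T on arm, 49T internal) — Willis relation
normalise by the input: solve with ω_sun = 1, then scale by 463 rpm
ring teeth: 17 + 2·16 = 49
17(ω_sun−ω_arm) = −49(ω_ring−ω_arm),  ω_ring = 0, ω_sun = 1
17(1−ω_arm) = −49(0−ω_arm)  ⇒  66·ω_arm = 17  ⇒  ω_arm = 17/66
sun–planet mesh: 17·(1−17/66) = −16·(ω_p−ω_arm)  ⇒  ω_p−ω_arm = -833/1056
scale: ω_p−ω_arm = -833/1056 × 463 rpm = -365.2263 rpm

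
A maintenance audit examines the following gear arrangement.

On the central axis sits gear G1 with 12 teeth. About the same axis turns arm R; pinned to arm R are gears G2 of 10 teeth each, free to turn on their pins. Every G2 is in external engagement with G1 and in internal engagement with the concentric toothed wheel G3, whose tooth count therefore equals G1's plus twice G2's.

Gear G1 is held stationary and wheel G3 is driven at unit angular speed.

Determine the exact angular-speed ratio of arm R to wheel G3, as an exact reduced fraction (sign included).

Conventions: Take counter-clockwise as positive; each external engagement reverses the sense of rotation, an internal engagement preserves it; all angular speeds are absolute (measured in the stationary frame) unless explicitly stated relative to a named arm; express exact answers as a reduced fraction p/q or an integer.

class = planetary set [G3 = 12+2·10 = 32; Willis about the carrier]
ring teeth: 12 + 2·10 = 32
12(ω_sun−ω_arm) = −32(ω_ring−ω_arm),  ω_sun = 0, ω_ring = 1
12(0−ω_arm) = −32(1−ω_arm)  ⇒  44·ω_arm = 32  ⇒  ω_arm = 8/11
ω_out/ω_in = 8/11

8/11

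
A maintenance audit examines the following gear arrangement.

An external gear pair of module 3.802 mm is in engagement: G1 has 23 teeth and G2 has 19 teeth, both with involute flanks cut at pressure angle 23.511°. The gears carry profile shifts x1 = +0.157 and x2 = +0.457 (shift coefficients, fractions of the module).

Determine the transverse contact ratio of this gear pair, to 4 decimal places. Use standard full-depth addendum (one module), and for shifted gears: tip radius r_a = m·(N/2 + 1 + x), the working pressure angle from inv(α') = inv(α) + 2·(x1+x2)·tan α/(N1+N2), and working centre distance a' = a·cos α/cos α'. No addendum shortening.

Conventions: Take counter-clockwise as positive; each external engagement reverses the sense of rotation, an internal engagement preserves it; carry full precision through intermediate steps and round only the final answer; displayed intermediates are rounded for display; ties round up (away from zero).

single-mesh involute tooth geometry (23T engaging 19T at module 3.802)
base radii: r_b1 = 40.093270, r_b2 = 33.120527
tip radii: r_a1 = 48.121914, r_a2 = 41.658514
inv(α') = inv(23.511°) + 2·(+0.157+0.457)·tan α/(23+19) = 0.03741608  ⇒  α' = 26.80628°
a' = a·cos α / cos α' = 79.8420·cos 23.511°/cos 26.80628° = 82.028919
action lengths: √(r_a1²−r_b1²) = 26.612935, √(r_a2²−r_b2²) = 25.267815
base pitch p_b = π·m·cos α = 10.952758
CR = (26.612935 + 25.267815 − 82.028919·sin 26.80628°)/10.952758 = 1.359268
contact ratio ≈ 1.3593

1.3593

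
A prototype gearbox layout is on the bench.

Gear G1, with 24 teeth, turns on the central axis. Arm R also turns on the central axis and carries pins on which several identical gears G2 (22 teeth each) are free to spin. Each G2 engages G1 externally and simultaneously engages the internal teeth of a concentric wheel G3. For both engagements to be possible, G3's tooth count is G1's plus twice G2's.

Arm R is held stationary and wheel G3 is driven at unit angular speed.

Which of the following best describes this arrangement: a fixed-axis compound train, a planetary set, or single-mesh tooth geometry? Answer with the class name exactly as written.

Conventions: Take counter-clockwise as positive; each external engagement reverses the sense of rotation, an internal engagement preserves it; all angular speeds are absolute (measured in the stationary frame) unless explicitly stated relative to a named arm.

planetary set

planetary set (24T centre, 22T on arm, 68T internal) — Willis relation
classification: planetary set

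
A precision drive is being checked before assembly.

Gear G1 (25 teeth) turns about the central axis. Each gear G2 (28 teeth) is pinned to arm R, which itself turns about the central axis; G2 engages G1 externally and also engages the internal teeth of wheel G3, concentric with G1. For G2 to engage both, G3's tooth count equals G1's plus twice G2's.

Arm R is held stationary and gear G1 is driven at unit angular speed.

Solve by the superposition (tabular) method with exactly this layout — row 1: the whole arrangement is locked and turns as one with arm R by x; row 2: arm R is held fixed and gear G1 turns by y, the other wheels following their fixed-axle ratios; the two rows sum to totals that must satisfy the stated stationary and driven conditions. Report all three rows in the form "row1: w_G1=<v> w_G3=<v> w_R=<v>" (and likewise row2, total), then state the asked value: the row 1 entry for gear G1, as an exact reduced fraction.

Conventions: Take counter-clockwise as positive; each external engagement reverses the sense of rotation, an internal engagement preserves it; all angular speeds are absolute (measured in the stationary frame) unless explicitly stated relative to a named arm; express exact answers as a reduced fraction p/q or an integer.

row1: w_G1=0 w_G3=0 w_R=0
row2: w_G1=1 w_G3=-25/81 w_R=0
total: w_G1=1 w_G3=-25/81 w_R=0
asked value: 0

class = planetary set [G3 = 25+2·28 = 81; Willis about the carrier]
row 1: whole set turns with the arm by x
row 2: sun turns y, ring = −(25/81)·y, arm 0
boundary: total ω_arm = x = 0 and total ω_sun = x + y = 1  ⇒  y = 1, x = 0
row 2 ring = −(25/81)·1 = -25/81
totals (row 1 + row 2): sun 0 + 1 = 1, ring 0 + (-25/81) = -25/81, arm 0 + 0 = 0
asked cell (row1, sun) = 0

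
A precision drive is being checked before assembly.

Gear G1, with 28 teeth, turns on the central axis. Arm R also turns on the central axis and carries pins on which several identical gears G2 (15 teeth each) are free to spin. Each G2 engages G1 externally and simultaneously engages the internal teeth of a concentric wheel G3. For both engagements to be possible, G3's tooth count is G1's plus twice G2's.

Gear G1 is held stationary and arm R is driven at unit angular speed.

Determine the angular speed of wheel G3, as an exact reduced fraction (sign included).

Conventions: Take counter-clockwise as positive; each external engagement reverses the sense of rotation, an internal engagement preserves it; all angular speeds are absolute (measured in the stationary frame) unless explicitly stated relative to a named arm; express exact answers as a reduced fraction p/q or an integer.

43/29

planetary set (28T centre, 15T on arm, 58T internal) — Willis relation
ring teeth: 28 + 2·15 = 58
28(ω_sun−ω_arm) = −58(ω_ring−ω_arm),  ω_sun = 0, ω_arm = 1
ω_ring = 1 − (28/58)(0−1) = 43/29
exact speed ratio = 43/29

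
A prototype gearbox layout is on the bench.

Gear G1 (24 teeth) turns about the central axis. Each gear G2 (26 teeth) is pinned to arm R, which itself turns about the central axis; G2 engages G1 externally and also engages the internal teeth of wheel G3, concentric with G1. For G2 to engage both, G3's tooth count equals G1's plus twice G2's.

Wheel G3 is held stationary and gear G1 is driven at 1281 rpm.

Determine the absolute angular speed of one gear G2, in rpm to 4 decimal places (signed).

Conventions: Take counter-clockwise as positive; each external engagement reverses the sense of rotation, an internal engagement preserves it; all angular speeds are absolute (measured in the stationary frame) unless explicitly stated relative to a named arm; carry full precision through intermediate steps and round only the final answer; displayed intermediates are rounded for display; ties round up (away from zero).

class = planetary set [G3 = 24+2·26 = 76; Willis about the carrier]
normalise by the input: solve with ω_sun = 1, then scale by 1281 rpm
ring teeth: 24 + 2·26 = 76
24(ω_sun−ω_arm) = −76(ω_ring−ω_arm),  ω_ring = 0, ω_sun = 1
24(1−ω_arm) = −76(0−ω_arm)  ⇒  100·ω_arm = 24  ⇒  ω_arm = 6/25
sun–planet mesh: 24·(1−6/25) = −26·(ω_p−ω_arm)  ⇒  ω_p−ω_arm = -228/325
ω_p = 6/25 − 228/325 = -6/13
scale: ω_p = -6/13 × 1281 rpm = -591.2308 rpm

-591.2308 rpm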